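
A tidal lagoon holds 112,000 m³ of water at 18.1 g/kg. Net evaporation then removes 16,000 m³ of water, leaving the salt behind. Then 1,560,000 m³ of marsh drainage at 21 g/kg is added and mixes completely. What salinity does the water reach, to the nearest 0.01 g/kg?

21.01 g/kg

After evaporation: salt = 112,000×18.1 = 2,027,200; volume = 112,000 − 16,000 = 96,000 m³
After mixing: salt = 2,027,200 + 1,560,000×21 = 34,787,200; volume = 96,000 + 1,560,000 = 1,656,000 m³
S = 34,787,200 / 1,656,000 = 21.0068 g/kg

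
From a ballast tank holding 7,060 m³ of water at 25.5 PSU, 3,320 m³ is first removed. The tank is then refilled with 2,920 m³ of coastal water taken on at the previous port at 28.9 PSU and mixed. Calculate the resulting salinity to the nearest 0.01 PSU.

26.99 PSU

Remaining after removal: 3,740 m³ at 25.5 PSU (salt = 95,370)
After addition: salt = 95,370 + 2,920×28.9 = 179,758; volume = 6,660 m³
S = 179,758 / 6,660 = 26.9907 PSU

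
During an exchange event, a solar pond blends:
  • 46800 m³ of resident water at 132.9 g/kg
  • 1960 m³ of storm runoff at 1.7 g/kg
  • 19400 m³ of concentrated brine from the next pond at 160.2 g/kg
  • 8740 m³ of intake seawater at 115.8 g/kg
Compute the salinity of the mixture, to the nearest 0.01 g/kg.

134.50 g/kg

Salt balance:
salt = 46,800×132.9 + 1,960×1.7 + 19,400×160.2 + 8,740×115.8 = 6,219,720 + 3,332 + 3,107,880 + 1,012,092 = 10,343,024
volume = 46,800 + 1,960 + 19,400 + 8,740 = 76,900 m³
S = 10,343,024 / 76,900 = 134.4997 g/kg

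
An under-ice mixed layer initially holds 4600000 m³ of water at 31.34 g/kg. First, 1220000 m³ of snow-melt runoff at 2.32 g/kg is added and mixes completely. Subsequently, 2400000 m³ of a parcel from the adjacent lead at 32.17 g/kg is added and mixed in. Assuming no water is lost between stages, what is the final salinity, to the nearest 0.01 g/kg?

Mass of salt is conserved:
Initial salt = 4,600,000×31.34 = 144,164,000
After stage 1: salt = 144,164,000 + 1,220,000×2.32 = 146,994,400; volume = 5,820,000 m³; S = 25.257 g/kg
After stage 2: salt = 146,994,400 + 2,400,000×32.17 = 224,202,400; volume = 8,220,000 m³
S = 224,202,400 / 8,220,000 = 27.2752 g/kg

27.28 g/kg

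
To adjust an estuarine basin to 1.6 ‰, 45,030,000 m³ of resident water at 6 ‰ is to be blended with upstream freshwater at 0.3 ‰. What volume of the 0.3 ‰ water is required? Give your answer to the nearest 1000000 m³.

152000000 m³

Salt balance: 45,030,000×6 + V×0.3 = (45,030,000+V)×1.6
270,180,000 + 0.3V = 72,048,000 + 1.6V
198,132,000 = 1.3V
V = 152,409,230.77 m³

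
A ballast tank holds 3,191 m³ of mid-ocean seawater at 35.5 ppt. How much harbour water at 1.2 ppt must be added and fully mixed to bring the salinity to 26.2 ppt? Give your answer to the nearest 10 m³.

1190 m³

Salt balance: 3,191×35.5 + V×1.2 = (3,191+V)×26.2
113,280.5 + 1.2V = 83,604.2 + 26.2V
29,676.3 = 25V
V = 1,187.05 m³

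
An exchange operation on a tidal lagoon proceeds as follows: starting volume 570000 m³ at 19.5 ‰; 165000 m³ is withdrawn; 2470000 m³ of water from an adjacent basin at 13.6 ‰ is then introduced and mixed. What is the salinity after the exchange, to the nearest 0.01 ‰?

14.43 ‰

Remaining after removal: 405,000 m³ at 19.5 ‰ (salt = 7,897,500)
After addition: salt = 7,897,500 + 2,470,000×13.6 = 41,489,500; volume = 2,875,000 m³
S = 41,489,500 / 2,875,000 = 14.4311 ‰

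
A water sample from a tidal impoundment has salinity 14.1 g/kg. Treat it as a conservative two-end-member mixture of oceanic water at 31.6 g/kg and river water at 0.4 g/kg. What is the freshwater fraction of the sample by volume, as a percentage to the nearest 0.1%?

56.1%

Let f be the freshwater fraction. Salt balance per unit volume:
f×0.4 + (1−f)×31.6 = 14.1
f = (31.6 − 14.1) / (31.6 − 0.4) = 17.5/31.2 = 0.5609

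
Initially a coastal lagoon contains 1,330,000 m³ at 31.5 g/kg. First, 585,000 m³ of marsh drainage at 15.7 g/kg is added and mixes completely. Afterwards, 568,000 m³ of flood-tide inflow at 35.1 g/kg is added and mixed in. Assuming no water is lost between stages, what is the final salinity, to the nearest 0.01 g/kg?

Mass of salt is conserved:
Initial salt = 1,330,000×31.5 = 41,895,000
After stage 1: salt = 41,895,000 + 585,000×15.7 = 51,079,500; volume = 1,915,000 m³; S = 26.673 g/kg
After stage 2: salt = 51,079,500 + 568,000×35.1 = 71,016,300; volume = 2,483,000 m³
S = 71,016,300 / 2,483,000 = 28.601 g/kg

28.60 g/kg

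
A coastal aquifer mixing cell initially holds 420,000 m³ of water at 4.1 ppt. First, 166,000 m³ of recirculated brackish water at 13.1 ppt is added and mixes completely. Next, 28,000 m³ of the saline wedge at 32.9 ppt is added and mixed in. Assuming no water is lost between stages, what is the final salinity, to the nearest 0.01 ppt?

7.85 ppt

Total salt / total volume:
Initial salt = 420,000×4.1 = 1,722,000
After stage 1: salt = 1,722,000 + 166,000×13.1 = 3,896,600; volume = 586,000 m³; S = 6.649 ppt
After stage 2: salt = 3,896,600 + 28,000×32.9 = 4,817,800; volume = 614,000 m³
S = 4,817,800 / 614,000 = 7.8466 ppt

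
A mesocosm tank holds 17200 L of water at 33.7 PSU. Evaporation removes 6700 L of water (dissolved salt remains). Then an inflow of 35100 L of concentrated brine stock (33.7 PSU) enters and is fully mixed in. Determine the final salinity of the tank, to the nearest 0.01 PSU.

After evaporation: salt = 17,200×33.7 = 579,640; volume = 17,200 − 6,700 = 10,500 L
After mixing: salt = 579,640 + 35,100×33.7 = 1,762,510; volume = 10,500 + 35,100 = 45,600 L
S = 1,762,510 / 45,600 = 38.6515 PSU

38.65 PSU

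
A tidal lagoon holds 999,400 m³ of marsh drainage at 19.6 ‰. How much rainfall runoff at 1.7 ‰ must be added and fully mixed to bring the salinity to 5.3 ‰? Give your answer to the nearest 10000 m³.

3970000 m³

Salt balance: 999,400×19.6 + V×1.7 = (999,400+V)×5.3
19,588,240 + 1.7V = 5,296,820 + 5.3V
14,291,420 = 3.6V
V = 3,969,838.89 m³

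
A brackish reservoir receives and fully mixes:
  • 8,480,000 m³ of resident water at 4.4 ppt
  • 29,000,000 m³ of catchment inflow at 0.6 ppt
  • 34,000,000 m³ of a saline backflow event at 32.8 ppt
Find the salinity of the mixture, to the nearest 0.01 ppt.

16.37 ppt

Weighted by volume,
salt = 8,480,000×4.4 + 29,000,000×0.6 + 34,000,000×32.8 = 37,312,000 + 17,400,000 + 1,115,200,000 = 1,169,912,000
volume = 8,480,000 + 29,000,000 + 34,000,000 = 71,480,000 m³
S = 1,169,912,000 / 71,480,000 = 16.367 ppt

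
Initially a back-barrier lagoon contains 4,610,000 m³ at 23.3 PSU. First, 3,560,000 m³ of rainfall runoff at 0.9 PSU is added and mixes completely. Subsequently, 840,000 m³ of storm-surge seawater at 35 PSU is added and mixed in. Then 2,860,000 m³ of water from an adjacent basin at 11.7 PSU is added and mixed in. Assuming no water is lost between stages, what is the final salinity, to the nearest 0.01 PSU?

Mass of salt is conserved:
Initial salt = 4,610,000×23.3 = 107,413,000
After stage 1: salt = 107,413,000 + 3,560,000×0.9 = 110,617,000; volume = 8,170,000 m³; S = 13.539 PSU
After stage 2: salt = 110,617,000 + 840,000×35 = 140,017,000; volume = 9,010,000 m³; S = 15.54 PSU
After stage 3: salt = 140,017,000 + 2,860,000×11.7 = 173,479,000; volume = 11,870,000 m³
S = 173,479,000 / 11,870,000 = 14.6149 PSU

14.61 PSU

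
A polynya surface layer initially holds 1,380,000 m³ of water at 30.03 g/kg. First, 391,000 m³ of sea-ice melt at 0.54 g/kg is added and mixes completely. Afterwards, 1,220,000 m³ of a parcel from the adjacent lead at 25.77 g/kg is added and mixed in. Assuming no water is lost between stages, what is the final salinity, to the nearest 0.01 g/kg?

24.44 g/kg

Weighted by volume,
Initial salt = 1,380,000×30.03 = 41,441,400
After stage 1: salt = 41,441,400 + 391,000×0.54 = 41,652,540; volume = 1,771,000 m³; S = 23.519 g/kg
After stage 2: salt = 41,652,540 + 1,220,000×25.77 = 73,091,940; volume = 2,991,000 m³
S = 73,091,940 / 2,991,000 = 24.4373 g/kg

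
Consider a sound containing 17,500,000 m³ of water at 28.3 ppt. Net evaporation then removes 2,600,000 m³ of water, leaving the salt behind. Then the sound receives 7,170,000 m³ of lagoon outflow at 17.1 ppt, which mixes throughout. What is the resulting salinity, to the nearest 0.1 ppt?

After evaporation: salt = 17,500,000×28.3 = 495,250,000; volume = 17,500,000 − 2,600,000 = 14,900,000 m³
After mixing: salt = 495,250,000 + 7,170,000×17.1 = 617,857,000; volume = 14,900,000 + 7,170,000 = 22,070,000 m³
S = 617,857,000 / 22,070,000 = 27.9953 ppt

28.0 ppt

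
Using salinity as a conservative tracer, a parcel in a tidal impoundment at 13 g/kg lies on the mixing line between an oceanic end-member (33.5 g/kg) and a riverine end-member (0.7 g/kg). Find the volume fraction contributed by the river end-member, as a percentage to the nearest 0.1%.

Let f be the freshwater fraction. Salt balance per unit volume:
f×0.7 + (1−f)×33.5 = 13
f = (33.5 − 13) / (33.5 − 0.7) = 20.5/32.8 = 0.625

62.5%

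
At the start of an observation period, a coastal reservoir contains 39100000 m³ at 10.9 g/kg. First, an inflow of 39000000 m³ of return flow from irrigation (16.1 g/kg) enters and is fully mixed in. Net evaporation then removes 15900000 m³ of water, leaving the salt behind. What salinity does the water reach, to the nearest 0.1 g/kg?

After mixing: salt = 39,100,000×10.9 + 39,000,000×16.1 = 1,054,090,000; volume = 78,100,000 m³
After evaporation: salt unchanged = 1,054,090,000; volume = 78,100,000 − 15,900,000 = 62,200,000 m³
S = 1,054,090,000 / 62,200,000 = 16.9468 g/kg

16.9 g/kg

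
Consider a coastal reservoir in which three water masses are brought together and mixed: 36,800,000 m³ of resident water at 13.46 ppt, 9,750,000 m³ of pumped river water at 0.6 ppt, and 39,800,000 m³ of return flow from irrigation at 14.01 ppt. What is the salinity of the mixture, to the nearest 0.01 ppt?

12.26 ppt

Conserving salt mass:
salt = 36,800,000×13.46 + 9,750,000×0.6 + 39,800,000×14.01 = 495,328,000 + 5,850,000 + 557,598,000 = 1,058,776,000
volume = 36,800,000 + 9,750,000 + 39,800,000 = 86,350,000 m³
S = 1,058,776,000 / 86,350,000 = 12.2614 ppt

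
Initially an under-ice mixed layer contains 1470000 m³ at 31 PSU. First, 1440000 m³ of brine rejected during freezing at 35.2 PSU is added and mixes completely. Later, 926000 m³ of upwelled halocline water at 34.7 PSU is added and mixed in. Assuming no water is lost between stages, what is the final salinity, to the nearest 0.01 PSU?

Weighted by volume,
Initial salt = 1,470,000×31 = 45,570,000
After stage 1: salt = 45,570,000 + 1,440,000×35.2 = 96,258,000; volume = 2,910,000 m³; S = 33.078 PSU
After stage 2: salt = 96,258,000 + 926,000×34.7 = 128,390,200; volume = 3,836,000 m³
S = 128,390,200 / 3,836,000 = 33.4698 PSU

33.47 PSU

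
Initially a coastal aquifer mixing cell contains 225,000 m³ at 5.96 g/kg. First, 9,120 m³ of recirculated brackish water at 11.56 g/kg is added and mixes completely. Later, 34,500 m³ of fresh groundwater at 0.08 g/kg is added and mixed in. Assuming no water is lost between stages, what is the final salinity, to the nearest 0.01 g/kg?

5.39 g/kg

Weighted by volume,
Initial salt = 225,000×5.96 = 1,341,000
After stage 1: salt = 1,341,000 + 9,120×11.56 = 1,446,427.2; volume = 234,120 m³; S = 6.178 g/kg
After stage 2: salt = 1,446,427.2 + 34,500×0.08 = 1,449,187.2; volume = 268,620 m³
S = 1,449,187.2 / 268,620 = 5.3949 g/kg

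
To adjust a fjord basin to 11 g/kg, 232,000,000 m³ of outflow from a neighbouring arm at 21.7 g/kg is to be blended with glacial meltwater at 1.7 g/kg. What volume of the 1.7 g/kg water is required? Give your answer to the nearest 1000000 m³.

Salt balance: 232,000,000×21.7 + V×1.7 = (232,000,000+V)×11
5,034,400,000 + 1.7V = 2,552,000,000 + 11V
2,482,400,000 = 9.3V
V = 266,924,731.18 m³

267000000 m³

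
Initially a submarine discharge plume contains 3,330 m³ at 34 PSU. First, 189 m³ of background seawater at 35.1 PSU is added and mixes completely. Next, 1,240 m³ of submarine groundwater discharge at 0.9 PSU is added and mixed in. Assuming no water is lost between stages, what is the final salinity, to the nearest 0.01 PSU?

25.42 PSU

Total salt / total volume:
Initial salt = 3,330×34 = 113,220
After stage 1: salt = 113,220 + 189×35.1 = 119,853.9; volume = 3,519 m³; S = 34.059 PSU
After stage 2: salt = 119,853.9 + 1,240×0.9 = 120,969.9; volume = 4,759 m³
S = 120,969.9 / 4,759 = 25.4192 PSU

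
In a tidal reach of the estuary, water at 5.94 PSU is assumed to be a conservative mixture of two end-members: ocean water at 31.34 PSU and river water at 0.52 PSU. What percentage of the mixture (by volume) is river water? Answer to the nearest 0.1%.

82.4%

Let f be the freshwater fraction. Salt balance per unit volume:
f×0.52 + (1−f)×31.34 = 5.94
f = (31.34 − 5.94) / (31.34 − 0.52) = 25.4/30.82 = 0.8241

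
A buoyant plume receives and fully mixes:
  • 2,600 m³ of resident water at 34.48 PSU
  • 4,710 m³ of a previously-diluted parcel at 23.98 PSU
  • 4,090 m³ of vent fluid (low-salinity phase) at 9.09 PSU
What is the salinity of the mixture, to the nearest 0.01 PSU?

21.03 PSU

Conserving salt mass:
salt = 2,600×34.48 + 4,710×23.98 + 4,090×9.09 = 89,648 + 112,945.8 + 37,178.1 = 239,771.9
volume = 2,600 + 4,710 + 4,090 = 11,400 m³
S = 239,771.9 / 11,400 = 21.0326 PSU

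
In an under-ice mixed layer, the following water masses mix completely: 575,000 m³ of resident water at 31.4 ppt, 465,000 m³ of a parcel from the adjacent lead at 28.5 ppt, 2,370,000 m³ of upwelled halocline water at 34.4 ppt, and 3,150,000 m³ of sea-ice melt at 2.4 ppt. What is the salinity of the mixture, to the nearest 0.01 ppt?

18.35 ppt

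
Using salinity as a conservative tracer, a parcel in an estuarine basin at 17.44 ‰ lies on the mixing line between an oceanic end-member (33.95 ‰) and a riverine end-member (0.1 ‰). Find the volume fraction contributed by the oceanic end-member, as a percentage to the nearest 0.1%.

Let g be the oceanic fraction. Salt balance per unit volume:
g×33.95 + (1−g)×0.1 = 17.44
g = (17.44 − 0.1) / (33.95 − 0.1) = 17.34/33.85 = 0.5123

51.2%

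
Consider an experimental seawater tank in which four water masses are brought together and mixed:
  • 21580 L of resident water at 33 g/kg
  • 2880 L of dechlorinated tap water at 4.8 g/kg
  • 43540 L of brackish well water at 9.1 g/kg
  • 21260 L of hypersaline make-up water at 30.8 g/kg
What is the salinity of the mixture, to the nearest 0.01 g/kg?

19.91 g/kg

Mass of salt is conserved:
salt = 21,580×33 + 2,880×4.8 + 43,540×9.1 + 21,260×30.8 = 712,140 + 13,824 + 396,214 + 654,808 = 1,776,986
volume = 21,580 + 2,880 + 43,540 + 21,260 = 89,260 L
S = 1,776,986 / 89,260 = 19.908 g/kg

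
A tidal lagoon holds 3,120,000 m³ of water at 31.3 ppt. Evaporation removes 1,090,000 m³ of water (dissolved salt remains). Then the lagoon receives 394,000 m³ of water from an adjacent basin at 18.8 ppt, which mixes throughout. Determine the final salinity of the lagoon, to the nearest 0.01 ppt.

After evaporation: salt = 3,120,000×31.3 = 97,656,000; volume = 3,120,000 − 1,090,000 = 2,030,000 m³
After mixing: salt = 97,656,000 + 394,000×18.8 = 105,063,200; volume = 2,030,000 + 394,000 = 2,424,000 m³
S = 105,063,200 / 2,424,000 = 43.3429 ppt

43.34 ppt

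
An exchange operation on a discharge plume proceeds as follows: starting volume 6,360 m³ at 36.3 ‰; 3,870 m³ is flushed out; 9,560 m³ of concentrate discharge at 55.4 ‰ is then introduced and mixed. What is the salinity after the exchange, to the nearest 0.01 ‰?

Remaining after removal: 2,490 m³ at 36.3 ‰ (salt = 90,387)
After addition: salt = 90,387 + 9,560×55.4 = 620,011; volume = 12,050 m³
S = 620,011 / 12,050 = 51.4532 ‰

51.45 ‰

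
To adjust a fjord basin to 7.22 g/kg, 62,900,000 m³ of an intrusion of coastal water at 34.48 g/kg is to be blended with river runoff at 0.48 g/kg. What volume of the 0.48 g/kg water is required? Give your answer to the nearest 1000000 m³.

254000000 m³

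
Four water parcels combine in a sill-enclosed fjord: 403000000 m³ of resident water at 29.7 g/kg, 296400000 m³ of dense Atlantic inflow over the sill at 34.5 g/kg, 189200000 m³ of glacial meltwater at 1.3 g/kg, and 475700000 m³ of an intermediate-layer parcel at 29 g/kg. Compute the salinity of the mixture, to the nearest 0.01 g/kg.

Total salt / total volume:
salt = 403,000,000×29.7 + 296,400,000×34.5 + 189,200,000×1.3 + 475,700,000×29 = 11,969,100,000 + 10,225,800,000 + 245,960,000 + 13,795,300,000 = 36,236,160,000
volume = 403,000,000 + 296,400,000 + 189,200,000 + 475,700,000 = 1,364,300,000 m³
S = 36,236,160,000 / 1,364,300,000 = 26.5603 g/kg

26.56 g/kg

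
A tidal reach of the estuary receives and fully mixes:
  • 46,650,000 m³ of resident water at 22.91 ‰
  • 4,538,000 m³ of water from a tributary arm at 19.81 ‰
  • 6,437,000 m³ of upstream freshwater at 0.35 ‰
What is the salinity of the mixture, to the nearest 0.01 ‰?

20.15 ‰

Conserving salt mass:
salt = 46,650,000×22.91 + 4,538,000×19.81 + 6,437,000×0.35 = 1,068,751,500 + 89,897,780 + 2,252,950 = 1,160,902,230
volume = 46,650,000 + 4,538,000 + 6,437,000 = 57,625,000 m³
S = 1,160,902,230 / 57,625,000 = 20.1458 ‰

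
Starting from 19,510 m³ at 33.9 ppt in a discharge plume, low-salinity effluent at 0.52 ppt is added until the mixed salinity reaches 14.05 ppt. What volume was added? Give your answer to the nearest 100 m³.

28600 m³

Salt balance: 19,510×33.9 + V×0.52 = (19,510+V)×14.05
661,389 + 0.52V = 274,115.5 + 14.05V
387,273.5 = 13.53V
V = 28,623.32 m³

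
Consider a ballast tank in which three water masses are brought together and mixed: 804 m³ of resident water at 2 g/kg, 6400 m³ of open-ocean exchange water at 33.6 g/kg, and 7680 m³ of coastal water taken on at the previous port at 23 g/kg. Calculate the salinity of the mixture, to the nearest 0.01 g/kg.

By conservation of dissolved salt,
salt = 804×2 + 6,400×33.6 + 7,680×23 = 1,608 + 215,040 + 176,640 = 393,288
volume = 804 + 6,400 + 7,680 = 14,884 m³
S = 393,288 / 14,884 = 26.4235 g/kg

26.42 g/kg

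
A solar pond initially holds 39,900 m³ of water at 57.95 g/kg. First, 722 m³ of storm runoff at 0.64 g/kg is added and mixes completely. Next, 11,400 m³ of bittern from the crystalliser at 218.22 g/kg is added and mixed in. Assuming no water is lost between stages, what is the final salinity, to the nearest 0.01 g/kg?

92.28 g/kg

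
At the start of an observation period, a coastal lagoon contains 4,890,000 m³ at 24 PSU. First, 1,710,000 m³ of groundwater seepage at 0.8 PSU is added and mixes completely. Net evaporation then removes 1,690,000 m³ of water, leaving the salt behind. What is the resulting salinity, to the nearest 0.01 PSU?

24.18 PSU

After mixing: salt = 4,890,000×24 + 1,710,000×0.8 = 118,728,000; volume = 6,600,000 m³
After evaporation: salt unchanged = 118,728,000; volume = 6,600,000 − 1,690,000 = 4,910,000 m³
S = 118,728,000 / 4,910,000 = 24.1809 PSU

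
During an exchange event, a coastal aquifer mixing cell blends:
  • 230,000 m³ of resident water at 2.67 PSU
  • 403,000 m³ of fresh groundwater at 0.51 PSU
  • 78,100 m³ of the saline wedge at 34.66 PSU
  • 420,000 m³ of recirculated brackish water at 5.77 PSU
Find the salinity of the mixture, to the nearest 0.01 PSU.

5.26 PSU

Conserving salt mass:
salt = 230,000×2.67 + 403,000×0.51 + 78,100×34.66 + 420,000×5.77 = 614,100 + 205,530 + 2,706,946 + 2,423,400 = 5,949,976
volume = 230,000 + 403,000 + 78,100 + 420,000 = 1,131,100 m³
S = 5,949,976 / 1,131,100 = 5.2603 PSU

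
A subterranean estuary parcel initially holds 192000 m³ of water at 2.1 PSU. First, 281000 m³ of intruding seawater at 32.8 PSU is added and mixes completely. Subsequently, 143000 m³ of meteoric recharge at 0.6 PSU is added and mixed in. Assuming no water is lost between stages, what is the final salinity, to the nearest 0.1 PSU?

Salt balance:
Initial salt = 192,000×2.1 = 403,200
After stage 1: salt = 403,200 + 281,000×32.8 = 9,620,000; volume = 473,000 m³; S = 20.338 PSU
After stage 2: salt = 9,620,000 + 143,000×0.6 = 9,705,800; volume = 616,000 m³
S = 9,705,800 / 616,000 = 15.7562 PSU

15.8 PSU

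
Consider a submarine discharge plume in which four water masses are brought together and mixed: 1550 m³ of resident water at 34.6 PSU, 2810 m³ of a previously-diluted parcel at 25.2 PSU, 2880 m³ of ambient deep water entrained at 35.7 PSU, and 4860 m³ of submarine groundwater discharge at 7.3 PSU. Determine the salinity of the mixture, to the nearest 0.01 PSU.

Mass of salt is conserved:
salt = 1,550×34.6 + 2,810×25.2 + 2,880×35.7 + 4,860×7.3 = 53,630 + 70,812 + 102,816 + 35,478 = 262,736
volume = 1,550 + 2,810 + 2,880 + 4,860 = 12,100 m³
S = 262,736 / 12,100 = 21.7137 PSU

21.71 PSU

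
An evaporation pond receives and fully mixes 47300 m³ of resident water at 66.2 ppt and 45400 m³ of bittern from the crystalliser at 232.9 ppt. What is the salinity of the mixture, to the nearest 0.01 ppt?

147.84 ppt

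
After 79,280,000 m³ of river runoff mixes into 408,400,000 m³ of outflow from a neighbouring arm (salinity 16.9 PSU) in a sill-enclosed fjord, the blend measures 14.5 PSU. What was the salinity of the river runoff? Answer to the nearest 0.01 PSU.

Salt balance: 408,400,000×16.9 + 79,280,000×S = 487,680,000×14.5
6,901,960,000 + 79,280,000·S = 7,071,360,000
S = (7,071,360,000 − 6,901,960,000) / 79,280,000 = 2.1367 PSU

2.14 PSU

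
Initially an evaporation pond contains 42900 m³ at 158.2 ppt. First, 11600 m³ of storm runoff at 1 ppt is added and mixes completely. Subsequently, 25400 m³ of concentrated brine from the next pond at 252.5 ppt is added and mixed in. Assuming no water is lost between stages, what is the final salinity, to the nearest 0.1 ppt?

165.4 ppt

Salt balance:
Initial salt = 42,900×158.2 = 6,786,780
After stage 1: salt = 6,786,780 + 11,600×1 = 6,798,380; volume = 54,500 m³; S = 124.741 ppt
After stage 2: salt = 6,798,380 + 25,400×252.5 = 13,211,880; volume = 79,900 m³
S = 13,211,880 / 79,900 = 165.3552 ppt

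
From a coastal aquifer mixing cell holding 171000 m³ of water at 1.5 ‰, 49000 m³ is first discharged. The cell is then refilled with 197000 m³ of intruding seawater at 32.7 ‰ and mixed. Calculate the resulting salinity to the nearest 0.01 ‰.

20.77 ‰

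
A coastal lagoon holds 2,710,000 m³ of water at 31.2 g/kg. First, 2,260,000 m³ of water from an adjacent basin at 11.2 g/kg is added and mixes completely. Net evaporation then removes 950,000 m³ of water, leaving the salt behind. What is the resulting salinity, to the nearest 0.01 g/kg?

After mixing: salt = 2,710,000×31.2 + 2,260,000×11.2 = 109,864,000; volume = 4,970,000 m³
After evaporation: salt unchanged = 109,864,000; volume = 4,970,000 − 950,000 = 4,020,000 m³
S = 109,864,000 / 4,020,000 = 27.3294 g/kg

27.33 g/kg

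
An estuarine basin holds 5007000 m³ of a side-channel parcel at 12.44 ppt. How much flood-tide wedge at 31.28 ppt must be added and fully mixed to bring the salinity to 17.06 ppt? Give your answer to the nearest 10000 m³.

1630000 m³

Salt balance: 5,007,000×12.44 + V×31.28 = (5,007,000+V)×17.06
62,287,080 + 31.28V = 85,419,420 + 17.06V
23,132,340 = 14.22V
V = 1,626,746.84 m³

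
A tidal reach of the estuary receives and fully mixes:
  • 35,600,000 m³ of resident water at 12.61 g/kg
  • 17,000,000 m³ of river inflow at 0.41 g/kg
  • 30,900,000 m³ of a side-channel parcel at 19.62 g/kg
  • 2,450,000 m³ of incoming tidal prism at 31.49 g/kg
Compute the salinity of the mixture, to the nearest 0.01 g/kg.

Mass of salt is conserved:
salt = 35,600,000×12.61 + 17,000,000×0.41 + 30,900,000×19.62 + 2,450,000×31.49 = 448,916,000 + 6,970,000 + 606,258,000 + 77,150,500 = 1,139,294,500
volume = 35,600,000 + 17,000,000 + 30,900,000 + 2,450,000 = 85,950,000 m³
S = 1,139,294,500 / 85,950,000 = 13.2553 g/kg

13.26 g/kg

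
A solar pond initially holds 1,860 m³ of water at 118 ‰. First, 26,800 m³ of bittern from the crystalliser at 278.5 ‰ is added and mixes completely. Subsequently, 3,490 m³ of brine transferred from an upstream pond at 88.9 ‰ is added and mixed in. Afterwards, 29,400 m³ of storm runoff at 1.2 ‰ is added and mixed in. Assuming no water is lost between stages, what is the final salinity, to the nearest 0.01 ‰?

130.44 ‰

By conservation of dissolved salt,
Initial salt = 1,860×118 = 219,480
After stage 1: salt = 219,480 + 26,800×278.5 = 7,683,280; volume = 28,660 m³; S = 268.084 ‰
After stage 2: salt = 7,683,280 + 3,490×88.9 = 7,993,541; volume = 32,150 m³; S = 248.633 ‰
After stage 3: salt = 7,993,541 + 29,400×1.2 = 8,028,821; volume = 61,550 m³
S = 8,028,821 / 61,550 = 130.4439 ‰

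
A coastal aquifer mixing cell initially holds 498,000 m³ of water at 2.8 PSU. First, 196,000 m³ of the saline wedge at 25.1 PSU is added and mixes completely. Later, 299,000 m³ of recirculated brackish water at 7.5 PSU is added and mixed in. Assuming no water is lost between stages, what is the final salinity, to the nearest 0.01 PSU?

8.62 PSU

Mass of salt is conserved:
Initial salt = 498,000×2.8 = 1,394,400
After stage 1: salt = 1,394,400 + 196,000×25.1 = 6,314,000; volume = 694,000 m³; S = 9.098 PSU
After stage 2: salt = 6,314,000 + 299,000×7.5 = 8,556,500; volume = 993,000 m³
S = 8,556,500 / 993,000 = 8.6168 PSU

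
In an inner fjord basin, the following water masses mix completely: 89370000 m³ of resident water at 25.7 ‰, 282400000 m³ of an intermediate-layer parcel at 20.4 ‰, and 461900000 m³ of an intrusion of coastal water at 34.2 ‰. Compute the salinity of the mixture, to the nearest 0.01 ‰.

Conserving salt mass:
salt = 89,370,000×25.7 + 282,400,000×20.4 + 461,900,000×34.2 = 2,296,809,000 + 5,760,960,000 + 15,796,980,000 = 23,854,749,000
volume = 89,370,000 + 282,400,000 + 461,900,000 = 833,670,000 m³
S = 23,854,749,000 / 833,670,000 = 28.6141 ‰

28.61 ‰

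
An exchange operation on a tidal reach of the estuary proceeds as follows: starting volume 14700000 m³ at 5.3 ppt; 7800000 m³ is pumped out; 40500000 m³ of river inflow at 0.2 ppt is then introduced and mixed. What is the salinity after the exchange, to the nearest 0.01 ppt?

0.94 ppt

Remaining after removal: 6,900,000 m³ at 5.3 ppt (salt = 36,570,000)
After addition: salt = 36,570,000 + 40,500,000×0.2 = 44,670,000; volume = 47,400,000 m³
S = 44,670,000 / 47,400,000 = 0.9424 ppt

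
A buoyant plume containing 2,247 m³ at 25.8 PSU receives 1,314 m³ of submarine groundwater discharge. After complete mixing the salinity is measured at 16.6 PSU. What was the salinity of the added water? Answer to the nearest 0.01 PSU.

0.87 PSU

Salt balance: 2,247×25.8 + 1,314×S = 3,561×16.6
57,972.6 + 1,314·S = 59,112.6
S = (59,112.6 − 57,972.6) / 1,314 = 0.8676 PSU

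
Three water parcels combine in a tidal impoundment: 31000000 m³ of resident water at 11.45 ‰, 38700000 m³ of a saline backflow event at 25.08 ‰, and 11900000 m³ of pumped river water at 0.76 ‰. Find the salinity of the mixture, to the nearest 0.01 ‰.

Mass of salt is conserved:
salt = 31,000,000×11.45 + 38,700,000×25.08 + 11,900,000×0.76 = 354,950,000 + 970,596,000 + 9,044,000 = 1,334,590,000
volume = 31,000,000 + 38,700,000 + 11,900,000 = 81,600,000 m³
S = 1,334,590,000 / 81,600,000 = 16.3553 ‰

16.36 ‰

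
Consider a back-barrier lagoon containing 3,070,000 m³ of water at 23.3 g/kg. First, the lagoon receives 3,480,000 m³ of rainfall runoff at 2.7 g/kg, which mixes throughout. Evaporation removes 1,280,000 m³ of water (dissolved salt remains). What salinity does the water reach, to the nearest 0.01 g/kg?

After mixing: salt = 3,070,000×23.3 + 3,480,000×2.7 = 80,927,000; volume = 6,550,000 m³
After evaporation: salt unchanged = 80,927,000; volume = 6,550,000 − 1,280,000 = 5,270,000 m³
S = 80,927,000 / 5,270,000 = 15.3562 g/kg

15.36 g/kg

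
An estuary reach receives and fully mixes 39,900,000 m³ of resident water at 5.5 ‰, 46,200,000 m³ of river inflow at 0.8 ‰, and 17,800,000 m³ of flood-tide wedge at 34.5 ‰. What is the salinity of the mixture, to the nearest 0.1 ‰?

Mass of salt is conserved:
salt = 39,900,000×5.5 + 46,200,000×0.8 + 17,800,000×34.5 = 219,450,000 + 36,960,000 + 614,100,000 = 870,510,000
volume = 39,900,000 + 46,200,000 + 17,800,000 = 103,900,000 m³
S = 870,510,000 / 103,900,000 = 8.378 ‰

8.4 ‰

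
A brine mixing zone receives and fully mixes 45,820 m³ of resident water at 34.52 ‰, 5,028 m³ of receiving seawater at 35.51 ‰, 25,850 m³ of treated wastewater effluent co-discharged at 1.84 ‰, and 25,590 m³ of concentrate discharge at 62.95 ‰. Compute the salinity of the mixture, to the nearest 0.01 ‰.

Salt balance:
salt = 45,820×34.52 + 5,028×35.51 + 25,850×1.84 + 25,590×62.95 = 1,581,706.4 + 178,544.28 + 47,564 + 1,610,890.5 = 3,418,705.18
volume = 45,820 + 5,028 + 25,850 + 25,590 = 102,288 m³
S = 3,418,705.18 / 102,288 = 33.4223 ‰

33.42 ‰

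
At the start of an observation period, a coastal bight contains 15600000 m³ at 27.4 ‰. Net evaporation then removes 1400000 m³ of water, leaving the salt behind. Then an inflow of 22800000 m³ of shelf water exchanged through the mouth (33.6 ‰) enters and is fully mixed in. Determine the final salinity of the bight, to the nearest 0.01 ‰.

32.26 ‰

After evaporation: salt = 15,600,000×27.4 = 427,440,000; volume = 15,600,000 − 1,400,000 = 14,200,000 m³
After mixing: salt = 427,440,000 + 22,800,000×33.6 = 1,193,520,000; volume = 14,200,000 + 22,800,000 = 37,000,000 m³
S = 1,193,520,000 / 37,000,000 = 32.2573 ‰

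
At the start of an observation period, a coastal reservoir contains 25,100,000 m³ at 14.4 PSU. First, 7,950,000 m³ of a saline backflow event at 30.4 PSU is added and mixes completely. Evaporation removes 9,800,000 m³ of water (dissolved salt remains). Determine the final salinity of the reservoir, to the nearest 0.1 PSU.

25.9 PSU

After mixing: salt = 25,100,000×14.4 + 7,950,000×30.4 = 603,120,000; volume = 33,050,000 m³
After evaporation: salt unchanged = 603,120,000; volume = 33,050,000 − 9,800,000 = 23,250,000 m³
S = 603,120,000 / 23,250,000 = 25.9406 PSU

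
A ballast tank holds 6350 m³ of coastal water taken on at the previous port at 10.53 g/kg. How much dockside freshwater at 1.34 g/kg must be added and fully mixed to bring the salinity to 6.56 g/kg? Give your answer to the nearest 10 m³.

4830 m³

Salt balance: 6,350×10.53 + V×1.34 = (6,350+V)×6.56
66,865.5 + 1.34V = 41,656 + 6.56V
25,209.5 = 5.22V
V = 4,829.41 m³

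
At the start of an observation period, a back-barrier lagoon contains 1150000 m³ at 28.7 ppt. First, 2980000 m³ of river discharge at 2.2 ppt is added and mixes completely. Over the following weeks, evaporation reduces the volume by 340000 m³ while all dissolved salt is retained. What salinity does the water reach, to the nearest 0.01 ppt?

After mixing: salt = 1,150,000×28.7 + 2,980,000×2.2 = 39,561,000; volume = 4,130,000 m³
After evaporation: salt unchanged = 39,561,000; volume = 4,130,000 − 340,000 = 3,790,000 m³
S = 39,561,000 / 3,790,000 = 10.4383 ppt

10.44 ppt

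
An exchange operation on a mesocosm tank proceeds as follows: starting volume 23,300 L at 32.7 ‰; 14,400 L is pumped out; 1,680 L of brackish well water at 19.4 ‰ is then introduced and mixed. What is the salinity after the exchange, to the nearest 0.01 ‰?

30.59 ‰

Remaining after removal: 8,900 L at 32.7 ‰ (salt = 291,030)
After addition: salt = 291,030 + 1,680×19.4 = 323,622; volume = 10,580 L
S = 323,622 / 10,580 = 30.5881 ‰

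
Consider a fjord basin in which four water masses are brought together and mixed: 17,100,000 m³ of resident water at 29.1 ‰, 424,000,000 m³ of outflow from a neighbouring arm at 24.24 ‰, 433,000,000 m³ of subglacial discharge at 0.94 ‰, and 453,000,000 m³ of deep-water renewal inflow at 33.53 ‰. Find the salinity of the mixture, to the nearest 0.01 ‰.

By conservation of dissolved salt,
salt = 17,100,000×29.1 + 424,000,000×24.24 + 433,000,000×0.94 + 453,000,000×33.53 = 497,610,000 + 10,277,760,000 + 407,020,000 + 15,189,090,000 = 26,371,480,000
volume = 17,100,000 + 424,000,000 + 433,000,000 + 453,000,000 = 1,327,100,000 m³
S = 26,371,480,000 / 1,327,100,000 = 19.8715 ‰

19.87 ‰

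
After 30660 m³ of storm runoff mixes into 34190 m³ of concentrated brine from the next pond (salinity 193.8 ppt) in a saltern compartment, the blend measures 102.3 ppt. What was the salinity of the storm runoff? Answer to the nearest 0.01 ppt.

Salt balance: 34,190×193.8 + 30,660×S = 64,850×102.3
6,626,022 + 30,660·S = 6,634,155
S = (6,634,155 − 6,626,022) / 30,660 = 0.2653 ppt

0.27 ppt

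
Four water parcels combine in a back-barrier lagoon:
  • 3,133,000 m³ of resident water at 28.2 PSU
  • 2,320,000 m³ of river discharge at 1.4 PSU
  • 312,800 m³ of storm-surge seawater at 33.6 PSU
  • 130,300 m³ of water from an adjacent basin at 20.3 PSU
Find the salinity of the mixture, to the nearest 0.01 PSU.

Total salt / total volume:
salt = 3,133,000×28.2 + 2,320,000×1.4 + 312,800×33.6 + 130,300×20.3 = 88,350,600 + 3,248,000 + 10,510,080 + 2,645,090 = 104,753,770
volume = 3,133,000 + 2,320,000 + 312,800 + 130,300 = 5,896,100 m³
S = 104,753,770 / 5,896,100 = 17.7666 PSU

17.77 PSU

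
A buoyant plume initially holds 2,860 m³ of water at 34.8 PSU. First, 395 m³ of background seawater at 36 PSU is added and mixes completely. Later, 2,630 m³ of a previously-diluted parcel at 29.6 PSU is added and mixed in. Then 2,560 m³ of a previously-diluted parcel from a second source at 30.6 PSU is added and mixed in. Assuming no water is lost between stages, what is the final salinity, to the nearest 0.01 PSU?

31.96 PSU

By conservation of dissolved salt,
Initial salt = 2,860×34.8 = 99,528
After stage 1: salt = 99,528 + 395×36 = 113,748; volume = 3,255 m³; S = 34.946 PSU
After stage 2: salt = 113,748 + 2,630×29.6 = 191,596; volume = 5,885 m³; S = 32.557 PSU
After stage 3: salt = 191,596 + 2,560×30.6 = 269,932; volume = 8,445 m³
S = 269,932 / 8,445 = 31.9635 PSU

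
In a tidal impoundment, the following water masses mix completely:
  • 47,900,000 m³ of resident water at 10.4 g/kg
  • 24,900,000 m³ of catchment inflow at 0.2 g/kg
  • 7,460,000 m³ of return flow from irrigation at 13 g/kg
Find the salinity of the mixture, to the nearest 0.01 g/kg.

7.48 g/kg

Weighted by volume,
salt = 47,900,000×10.4 + 24,900,000×0.2 + 7,460,000×13 = 498,160,000 + 4,980,000 + 96,980,000 = 600,120,000
volume = 47,900,000 + 24,900,000 + 7,460,000 = 80,260,000 m³
S = 600,120,000 / 80,260,000 = 7.4772 g/kg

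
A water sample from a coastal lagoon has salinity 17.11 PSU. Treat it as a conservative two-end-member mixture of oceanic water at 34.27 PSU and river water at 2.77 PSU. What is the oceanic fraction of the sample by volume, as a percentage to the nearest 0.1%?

Let g be the oceanic fraction. Salt balance per unit volume:
g×34.27 + (1−g)×2.77 = 17.11
g = (17.11 − 2.77) / (34.27 − 2.77) = 14.34/31.5 = 0.4552

45.5%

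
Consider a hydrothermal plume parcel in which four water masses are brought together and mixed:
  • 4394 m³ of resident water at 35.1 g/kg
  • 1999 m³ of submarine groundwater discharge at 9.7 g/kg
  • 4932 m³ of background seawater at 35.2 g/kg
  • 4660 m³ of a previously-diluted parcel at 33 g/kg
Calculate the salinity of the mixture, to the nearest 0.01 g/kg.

31.34 g/kg

Weighted by volume,
salt = 4,394×35.1 + 1,999×9.7 + 4,932×35.2 + 4,660×33 = 154,229.4 + 19,390.3 + 173,606.4 + 153,780 = 501,006.1
volume = 4,394 + 1,999 + 4,932 + 4,660 = 15,985 m³
S = 501,006.1 / 15,985 = 31.3423 g/kg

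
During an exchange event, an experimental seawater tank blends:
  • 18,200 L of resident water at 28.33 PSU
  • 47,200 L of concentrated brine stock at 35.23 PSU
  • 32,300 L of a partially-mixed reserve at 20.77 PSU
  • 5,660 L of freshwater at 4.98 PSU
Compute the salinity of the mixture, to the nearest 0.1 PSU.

27.8 PSU

Mass of salt is conserved:
salt = 18,200×28.33 + 47,200×35.23 + 32,300×20.77 + 5,660×4.98 = 515,606 + 1,662,856 + 670,871 + 28,186.8 = 2,877,519.8
volume = 18,200 + 47,200 + 32,300 + 5,660 = 103,360 L
S = 2,877,519.8 / 103,360 = 27.84 PSU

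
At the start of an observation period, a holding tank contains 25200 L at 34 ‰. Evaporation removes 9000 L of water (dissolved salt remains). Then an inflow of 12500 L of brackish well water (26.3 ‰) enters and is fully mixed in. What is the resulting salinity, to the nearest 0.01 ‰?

41.31 ‰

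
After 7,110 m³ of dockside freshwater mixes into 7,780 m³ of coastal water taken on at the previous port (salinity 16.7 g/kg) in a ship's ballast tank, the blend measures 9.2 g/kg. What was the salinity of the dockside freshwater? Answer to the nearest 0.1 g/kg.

1.0 g/kg

Salt balance: 7,780×16.7 + 7,110×S = 14,890×9.2
129,926 + 7,110·S = 136,988
S = (136,988 − 129,926) / 7,110 = 0.9932 g/kg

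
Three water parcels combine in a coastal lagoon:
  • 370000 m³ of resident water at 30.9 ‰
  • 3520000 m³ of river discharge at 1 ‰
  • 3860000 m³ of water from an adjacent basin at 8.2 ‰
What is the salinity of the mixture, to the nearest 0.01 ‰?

Mass of salt is conserved:
salt = 370,000×30.9 + 3,520,000×1 + 3,860,000×8.2 = 11,433,000 + 3,520,000 + 31,652,000 = 46,605,000
volume = 370,000 + 3,520,000 + 3,860,000 = 7,750,000 m³
S = 46,605,000 / 7,750,000 = 6.0135 ‰

6.01 ‰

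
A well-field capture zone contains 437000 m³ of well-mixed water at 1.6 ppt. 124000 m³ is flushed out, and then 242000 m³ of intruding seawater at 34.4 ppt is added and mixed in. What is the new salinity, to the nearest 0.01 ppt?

15.90 ppt

Remaining after removal: 313,000 m³ at 1.6 ppt (salt = 500,800)
After addition: salt = 500,800 + 242,000×34.4 = 8,825,600; volume = 555,000 m³
S = 8,825,600 / 555,000 = 15.902 ppt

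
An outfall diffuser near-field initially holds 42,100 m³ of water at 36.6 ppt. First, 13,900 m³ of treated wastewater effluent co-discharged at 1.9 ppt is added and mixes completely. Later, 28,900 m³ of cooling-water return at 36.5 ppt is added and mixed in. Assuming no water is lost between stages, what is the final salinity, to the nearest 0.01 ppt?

Weighted by volume,
Initial salt = 42,100×36.6 = 1,540,860
After stage 1: salt = 1,540,860 + 13,900×1.9 = 1,567,270; volume = 56,000 m³; S = 27.987 ppt
After stage 2: salt = 1,567,270 + 28,900×36.5 = 2,622,120; volume = 84,900 m³
S = 2,622,120 / 84,900 = 30.8848 ppt

30.88 ppt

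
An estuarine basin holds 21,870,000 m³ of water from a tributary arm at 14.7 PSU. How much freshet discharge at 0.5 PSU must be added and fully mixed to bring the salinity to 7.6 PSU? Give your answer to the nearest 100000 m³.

Salt balance: 21,870,000×14.7 + V×0.5 = (21,870,000+V)×7.6
321,489,000 + 0.5V = 166,212,000 + 7.6V
155,277,000 = 7.1V
V = 21,870,000 m³

21900000 m³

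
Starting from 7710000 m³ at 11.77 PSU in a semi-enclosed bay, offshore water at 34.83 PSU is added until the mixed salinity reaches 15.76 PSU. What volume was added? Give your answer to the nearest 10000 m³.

1610000 m³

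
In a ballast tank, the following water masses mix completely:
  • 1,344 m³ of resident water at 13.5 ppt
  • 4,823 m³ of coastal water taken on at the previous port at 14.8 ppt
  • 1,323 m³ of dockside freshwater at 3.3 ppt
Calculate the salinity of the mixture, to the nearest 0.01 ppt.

Total salt / total volume:
salt = 1,344×13.5 + 4,823×14.8 + 1,323×3.3 = 18,144 + 71,380.4 + 4,365.9 = 93,890.3
volume = 1,344 + 4,823 + 1,323 = 7,490 m³
S = 93,890.3 / 7,490 = 12.5354 ppt

12.54 ppt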